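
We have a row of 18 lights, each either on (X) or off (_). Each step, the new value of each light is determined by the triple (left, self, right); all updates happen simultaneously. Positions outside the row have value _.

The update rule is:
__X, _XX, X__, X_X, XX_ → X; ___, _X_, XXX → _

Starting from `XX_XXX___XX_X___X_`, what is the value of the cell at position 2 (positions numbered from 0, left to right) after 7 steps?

step 1: XXXX_XX_XXXX_X_X_X
step 2: X__XXXXXX__XX_X_X_
step 3: _XXX____XXXXXX_X_X
step 4: XX_XX__XX____XX_X_
step 5: XXXXXXXXXX__XXXX_X
step 6: X________XXXX__XX_
step 7: _X______XX__XXXXXX
position 2 holds _

_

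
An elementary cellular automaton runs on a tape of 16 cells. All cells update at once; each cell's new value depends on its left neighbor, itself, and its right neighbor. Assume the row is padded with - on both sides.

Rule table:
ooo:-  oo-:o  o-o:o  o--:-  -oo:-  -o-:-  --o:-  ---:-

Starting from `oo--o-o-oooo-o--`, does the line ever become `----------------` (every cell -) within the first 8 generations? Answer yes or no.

-o---o-o---oo---
------o-----o---
----------------
all cells are - at generation 3

yes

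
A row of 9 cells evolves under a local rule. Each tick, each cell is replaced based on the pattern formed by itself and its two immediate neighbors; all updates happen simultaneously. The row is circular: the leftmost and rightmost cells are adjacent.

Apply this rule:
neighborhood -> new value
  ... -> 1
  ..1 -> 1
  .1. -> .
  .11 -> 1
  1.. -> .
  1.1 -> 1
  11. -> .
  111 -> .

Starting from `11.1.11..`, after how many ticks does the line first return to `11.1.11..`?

9

tick 1: 1.1.11..1
tick 2: .1.11..11
tick 3: 1.11..11.
tick 4: .11..11.1
tick 5: 11..11.1.
tick 6: 1..11.1.1
tick 7: ..11.1.11
tick 8: .11.1.11.
tick 9: 11.1.11..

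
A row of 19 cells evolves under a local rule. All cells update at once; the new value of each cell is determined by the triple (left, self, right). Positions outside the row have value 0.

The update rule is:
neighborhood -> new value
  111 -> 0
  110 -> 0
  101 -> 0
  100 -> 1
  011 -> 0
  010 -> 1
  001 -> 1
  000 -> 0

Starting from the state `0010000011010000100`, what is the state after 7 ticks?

0111000100011001110
1000101110100110001
1101100000111001011
0000010001000111000
0000111011101000100
0001000000001101110
0011100000010000001

0011100000010000001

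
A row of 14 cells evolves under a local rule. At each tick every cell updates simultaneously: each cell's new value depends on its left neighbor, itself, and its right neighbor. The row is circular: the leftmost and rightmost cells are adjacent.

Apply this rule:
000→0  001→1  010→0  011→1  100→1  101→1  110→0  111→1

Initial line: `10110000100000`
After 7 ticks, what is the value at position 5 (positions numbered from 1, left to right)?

0

tick 1: 01101001010001
tick 2: 11010110101010
tick 3: 10101101010101
tick 4: 01011010101011
tick 5: 10110101010110
tick 6: 01101010101101
tick 7: 11010101011010
position 5 holds 0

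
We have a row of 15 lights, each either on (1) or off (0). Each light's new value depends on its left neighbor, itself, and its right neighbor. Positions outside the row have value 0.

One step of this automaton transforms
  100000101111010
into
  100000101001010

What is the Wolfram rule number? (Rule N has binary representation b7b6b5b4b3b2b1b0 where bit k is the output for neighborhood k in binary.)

position 9: 111 → 0  (bit 7 = 0)
position 11: 110 → 1  (bit 6 = 1)
position 7: 101 → 0  (bit 5 = 0)
position 1: 100 → 0  (bit 4 = 0)
position 8: 011 → 1  (bit 3 = 1)
position 0: 010 → 1  (bit 2 = 1)
position 5: 001 → 0  (bit 1 = 0)
position 2: 000 → 0  (bit 0 = 0)
bits b7..b0 = 01001100 = 76

76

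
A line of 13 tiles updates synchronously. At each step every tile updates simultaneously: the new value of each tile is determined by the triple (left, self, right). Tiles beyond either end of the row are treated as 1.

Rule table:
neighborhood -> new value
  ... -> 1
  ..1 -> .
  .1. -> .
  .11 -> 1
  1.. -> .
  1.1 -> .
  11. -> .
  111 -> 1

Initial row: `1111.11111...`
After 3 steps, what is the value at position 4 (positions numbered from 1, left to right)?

step 1: 111..1111..1.
step 2: 11...111.....
step 3: 1..1.11..111.
position 4 holds 1

1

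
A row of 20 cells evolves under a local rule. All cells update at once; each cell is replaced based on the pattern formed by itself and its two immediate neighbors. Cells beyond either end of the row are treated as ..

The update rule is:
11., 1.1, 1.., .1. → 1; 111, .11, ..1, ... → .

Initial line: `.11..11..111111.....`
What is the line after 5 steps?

......11..11......11

..11..11......11....
...11..11......11...
....11..11......11..
.....11..11......11.
......11..11......11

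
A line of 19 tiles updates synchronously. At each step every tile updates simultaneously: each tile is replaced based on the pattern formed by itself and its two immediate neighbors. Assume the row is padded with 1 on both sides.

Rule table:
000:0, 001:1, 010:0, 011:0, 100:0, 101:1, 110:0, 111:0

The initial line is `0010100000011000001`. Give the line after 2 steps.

step 1: 0101000000100000010
step 2: 1010000001000000101

1010000001000000101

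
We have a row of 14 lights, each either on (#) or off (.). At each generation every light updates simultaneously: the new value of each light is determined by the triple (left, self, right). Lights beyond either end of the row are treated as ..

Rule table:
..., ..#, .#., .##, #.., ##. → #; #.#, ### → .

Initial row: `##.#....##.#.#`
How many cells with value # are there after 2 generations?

##.#######.#.#
##.#.....#.#.#
count of #: 6

6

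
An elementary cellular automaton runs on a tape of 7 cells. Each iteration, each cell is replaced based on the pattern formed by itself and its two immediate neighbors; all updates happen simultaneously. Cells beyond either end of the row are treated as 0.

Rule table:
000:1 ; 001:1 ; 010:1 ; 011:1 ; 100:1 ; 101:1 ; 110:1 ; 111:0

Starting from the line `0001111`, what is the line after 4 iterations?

1001111

1111001
1001111
1111001  (repeats iteration 1; period 2)
iteration 4: 1001111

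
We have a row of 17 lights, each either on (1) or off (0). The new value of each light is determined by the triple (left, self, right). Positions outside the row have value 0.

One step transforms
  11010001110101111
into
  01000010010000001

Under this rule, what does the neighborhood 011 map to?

0

At position 0 the neighborhood is 011; the next row has 0 there.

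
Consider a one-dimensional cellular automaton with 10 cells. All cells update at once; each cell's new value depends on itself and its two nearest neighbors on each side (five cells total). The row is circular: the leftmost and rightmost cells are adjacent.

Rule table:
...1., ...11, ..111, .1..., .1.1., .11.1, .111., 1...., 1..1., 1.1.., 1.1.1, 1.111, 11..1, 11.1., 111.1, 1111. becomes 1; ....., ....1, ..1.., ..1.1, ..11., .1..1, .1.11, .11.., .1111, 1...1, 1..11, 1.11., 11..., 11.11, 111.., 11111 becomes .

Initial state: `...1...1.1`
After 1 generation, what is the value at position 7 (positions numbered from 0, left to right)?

.

1.1.1.1.11
position 7 holds .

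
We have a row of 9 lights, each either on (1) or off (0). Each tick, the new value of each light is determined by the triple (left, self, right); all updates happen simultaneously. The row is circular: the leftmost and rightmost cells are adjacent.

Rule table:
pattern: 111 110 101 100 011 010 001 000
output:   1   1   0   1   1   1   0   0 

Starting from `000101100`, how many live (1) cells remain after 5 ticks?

000101110
000101111
100101111
110101111
110101111
count of 1: 7

7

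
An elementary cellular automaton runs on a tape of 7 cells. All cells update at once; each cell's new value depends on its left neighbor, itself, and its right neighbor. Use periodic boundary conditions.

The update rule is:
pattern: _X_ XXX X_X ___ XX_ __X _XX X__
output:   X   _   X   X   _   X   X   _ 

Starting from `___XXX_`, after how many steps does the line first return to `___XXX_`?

XXXX___
X____XX
__XXXX_
XXX____
X___XXX
__XXX__
XXX___X
____XXX
_XXXX__
XX____X
___XXXX
_XXX___
XX___XX
___XXX_

14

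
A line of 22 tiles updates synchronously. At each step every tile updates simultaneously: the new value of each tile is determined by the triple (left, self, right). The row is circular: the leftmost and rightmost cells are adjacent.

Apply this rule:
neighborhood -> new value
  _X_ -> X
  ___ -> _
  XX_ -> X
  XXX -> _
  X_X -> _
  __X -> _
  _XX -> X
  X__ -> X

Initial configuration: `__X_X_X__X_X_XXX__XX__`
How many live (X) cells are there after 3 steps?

13

__X_X_XX_X_X_X_XX_XXX_
__X_X_XX_X_X_X_XX_X_XX
X_X_X_XX_X_X_X_XX_X_XX
count of X: 13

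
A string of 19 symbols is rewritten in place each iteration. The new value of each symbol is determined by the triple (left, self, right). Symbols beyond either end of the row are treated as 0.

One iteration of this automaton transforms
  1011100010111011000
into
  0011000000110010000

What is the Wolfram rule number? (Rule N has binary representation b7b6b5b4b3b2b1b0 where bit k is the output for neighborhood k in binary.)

136

position 3: 111 → 1  (bit 7 = 1)
position 4: 110 → 0  (bit 6 = 0)
position 1: 101 → 0  (bit 5 = 0)
position 5: 100 → 0  (bit 4 = 0)
position 2: 011 → 1  (bit 3 = 1)
position 0: 010 → 0  (bit 2 = 0)
position 7: 001 → 0  (bit 1 = 0)
position 6: 000 → 0  (bit 0 = 0)
bits b7..b0 = 10001000 = 136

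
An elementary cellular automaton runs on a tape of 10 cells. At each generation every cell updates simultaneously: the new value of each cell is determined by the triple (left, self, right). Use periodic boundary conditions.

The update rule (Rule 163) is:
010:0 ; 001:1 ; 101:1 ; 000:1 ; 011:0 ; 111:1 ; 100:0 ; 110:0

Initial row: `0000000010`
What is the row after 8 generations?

1111111100
0111111001
1011110010
0101100101
1010001010
0100110101
1001001010
0010010101

0010010101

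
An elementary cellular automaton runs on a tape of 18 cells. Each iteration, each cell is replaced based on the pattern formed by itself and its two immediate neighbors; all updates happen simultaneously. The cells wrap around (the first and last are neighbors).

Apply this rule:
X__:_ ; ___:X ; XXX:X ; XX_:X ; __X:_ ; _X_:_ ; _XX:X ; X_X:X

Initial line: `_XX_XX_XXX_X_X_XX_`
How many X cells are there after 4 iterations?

16

_XXXXXXXXXX_X_XXX_
_XXXXXXXXXXX_XXXX_
_XXXXXXXXXXXXXXXX_
_XXXXXXXXXXXXXXXX_
count of X: 16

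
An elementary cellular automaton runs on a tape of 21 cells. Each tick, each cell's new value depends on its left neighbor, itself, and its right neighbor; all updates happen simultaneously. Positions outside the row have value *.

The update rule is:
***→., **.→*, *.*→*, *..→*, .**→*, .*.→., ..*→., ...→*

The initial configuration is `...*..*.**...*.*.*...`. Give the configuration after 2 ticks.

.**..*.*...**..*.****

**..*..*****..*.*.**.
.**..*.*...**..*.****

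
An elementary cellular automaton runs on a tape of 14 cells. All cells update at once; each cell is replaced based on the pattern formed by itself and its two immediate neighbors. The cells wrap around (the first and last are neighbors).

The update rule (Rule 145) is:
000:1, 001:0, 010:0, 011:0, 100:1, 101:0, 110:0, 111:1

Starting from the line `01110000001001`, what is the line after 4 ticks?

00101111100100
10000111010011
01110010001001
00101001100100

00101001100100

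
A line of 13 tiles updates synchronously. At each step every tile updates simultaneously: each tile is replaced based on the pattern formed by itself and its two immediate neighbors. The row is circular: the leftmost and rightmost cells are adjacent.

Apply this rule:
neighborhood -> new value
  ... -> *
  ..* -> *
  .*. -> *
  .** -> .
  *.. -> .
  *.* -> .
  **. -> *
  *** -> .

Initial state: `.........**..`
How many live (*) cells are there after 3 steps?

11

*********.*.*
........*.*..
*********.*.*
count of *: 11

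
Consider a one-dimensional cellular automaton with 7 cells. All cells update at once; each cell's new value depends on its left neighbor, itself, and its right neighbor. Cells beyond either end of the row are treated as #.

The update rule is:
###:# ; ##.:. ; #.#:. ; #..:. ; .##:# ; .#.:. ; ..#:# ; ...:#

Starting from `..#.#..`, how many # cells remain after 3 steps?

.#....#
...####
.######
count of #: 6

6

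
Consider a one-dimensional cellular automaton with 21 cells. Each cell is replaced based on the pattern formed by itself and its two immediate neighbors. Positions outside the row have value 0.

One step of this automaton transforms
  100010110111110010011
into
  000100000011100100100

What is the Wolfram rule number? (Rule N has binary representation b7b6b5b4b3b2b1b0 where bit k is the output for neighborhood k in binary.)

position 10: 111 → 1  (bit 7 = 1)
position 7: 110 → 0  (bit 6 = 0)
position 5: 101 → 0  (bit 5 = 0)
position 1: 100 → 0  (bit 4 = 0)
position 6: 011 → 0  (bit 3 = 0)
position 0: 010 → 0  (bit 2 = 0)
position 3: 001 → 1  (bit 1 = 1)
position 2: 000 → 0  (bit 0 = 0)
bits b7..b0 = 10000010 = 130

130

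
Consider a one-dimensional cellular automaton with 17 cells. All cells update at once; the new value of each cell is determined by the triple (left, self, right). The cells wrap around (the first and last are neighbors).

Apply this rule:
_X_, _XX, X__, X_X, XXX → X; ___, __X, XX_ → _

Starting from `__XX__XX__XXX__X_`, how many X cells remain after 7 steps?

__X_X_X_X_XX_X_XX
X_XXXXXXXXX_XXXX_
XXXXXXXXXX_XXXX_X
XXXXXXXXX_XXXX_XX
XXXXXXXX_XXXX_XXX
XXXXXXX_XXXX_XXXX
XXXXXX_XXXX_XXXXX
count of X: 15

15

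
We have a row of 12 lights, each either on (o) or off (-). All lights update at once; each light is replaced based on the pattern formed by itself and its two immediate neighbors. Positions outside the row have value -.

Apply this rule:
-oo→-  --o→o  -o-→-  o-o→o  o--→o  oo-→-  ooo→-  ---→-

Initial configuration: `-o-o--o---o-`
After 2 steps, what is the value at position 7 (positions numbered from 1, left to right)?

o

step 1: o-o-oo-o-o-o
step 2: -o-o--o-o-o-
position 7 holds o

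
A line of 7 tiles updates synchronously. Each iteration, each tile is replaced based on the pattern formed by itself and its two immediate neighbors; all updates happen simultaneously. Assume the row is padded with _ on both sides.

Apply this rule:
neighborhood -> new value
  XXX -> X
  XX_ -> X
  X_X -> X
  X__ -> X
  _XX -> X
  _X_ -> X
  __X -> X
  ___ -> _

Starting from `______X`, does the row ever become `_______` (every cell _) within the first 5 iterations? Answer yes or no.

no

_____XX
____XXX
___XXXX
__XXXXX
_XXXXXX
iteration 5 is _XXXXXX, still not uniform _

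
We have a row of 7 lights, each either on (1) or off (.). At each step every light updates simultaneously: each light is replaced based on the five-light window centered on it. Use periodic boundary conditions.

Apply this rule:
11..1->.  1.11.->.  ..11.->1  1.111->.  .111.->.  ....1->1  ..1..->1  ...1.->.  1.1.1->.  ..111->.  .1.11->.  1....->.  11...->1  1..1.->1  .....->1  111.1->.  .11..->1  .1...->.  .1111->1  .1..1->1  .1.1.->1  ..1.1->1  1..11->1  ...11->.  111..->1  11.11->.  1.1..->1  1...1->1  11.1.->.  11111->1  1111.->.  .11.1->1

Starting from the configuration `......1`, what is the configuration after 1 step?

..111.1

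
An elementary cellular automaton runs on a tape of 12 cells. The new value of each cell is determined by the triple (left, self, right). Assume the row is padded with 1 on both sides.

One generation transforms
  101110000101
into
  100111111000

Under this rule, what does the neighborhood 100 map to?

1

At position 5 the neighborhood is 100; the next row has 1 there.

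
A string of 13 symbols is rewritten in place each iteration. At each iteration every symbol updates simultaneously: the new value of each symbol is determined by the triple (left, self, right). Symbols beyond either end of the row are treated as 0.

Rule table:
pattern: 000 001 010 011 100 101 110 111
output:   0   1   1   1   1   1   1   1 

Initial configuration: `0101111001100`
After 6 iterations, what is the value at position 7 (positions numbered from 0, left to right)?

1111111111110
1111111111111
1111111111111  (fixed point — unchanged through iteration 6)
position 7 holds 1

1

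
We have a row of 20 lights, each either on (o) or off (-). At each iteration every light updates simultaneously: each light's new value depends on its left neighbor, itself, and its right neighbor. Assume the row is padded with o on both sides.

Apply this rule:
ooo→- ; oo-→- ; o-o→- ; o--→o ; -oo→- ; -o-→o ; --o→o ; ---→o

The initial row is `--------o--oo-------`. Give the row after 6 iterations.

-----------oo-------

ooooooooooo--ooooooo
-----------oo-------
ooooooooooo--ooooooo  (repeats iteration 1; period 2)
iteration 6: -----------oo-------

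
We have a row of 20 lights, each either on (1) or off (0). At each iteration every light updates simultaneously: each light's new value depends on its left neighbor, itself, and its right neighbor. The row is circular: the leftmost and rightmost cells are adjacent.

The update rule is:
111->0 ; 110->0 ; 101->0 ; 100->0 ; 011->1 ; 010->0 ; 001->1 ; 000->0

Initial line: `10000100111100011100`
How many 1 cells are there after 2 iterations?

6

00001001100000110001
00010011000001100010
count of 1: 6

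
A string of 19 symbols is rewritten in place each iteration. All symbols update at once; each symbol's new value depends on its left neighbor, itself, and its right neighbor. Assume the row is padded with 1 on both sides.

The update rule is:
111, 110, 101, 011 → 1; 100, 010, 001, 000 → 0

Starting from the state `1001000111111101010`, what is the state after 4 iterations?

iteration 1: 1000000111111110101
iteration 2: 1000000111111111011
iteration 3: 1000000111111111111
iteration 4: 1000000111111111111

1000000111111111111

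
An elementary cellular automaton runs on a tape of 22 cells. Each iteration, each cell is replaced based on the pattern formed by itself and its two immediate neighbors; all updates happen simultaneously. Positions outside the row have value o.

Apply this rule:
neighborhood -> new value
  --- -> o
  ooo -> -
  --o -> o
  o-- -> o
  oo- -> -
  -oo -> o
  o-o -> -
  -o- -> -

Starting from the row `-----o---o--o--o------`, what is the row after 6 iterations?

iteration 1: ooooo-ooo-oo-oo-oooooo
iteration 2: ------o---o--o--o-----
iteration 3: oooooo-ooo-oo-oo-ooooo
iteration 4: -------o---o--o--o----
iteration 5: ooooooo-ooo-oo-oo-oooo
iteration 6: --------o---o--o--o---

--------o---o--o--o---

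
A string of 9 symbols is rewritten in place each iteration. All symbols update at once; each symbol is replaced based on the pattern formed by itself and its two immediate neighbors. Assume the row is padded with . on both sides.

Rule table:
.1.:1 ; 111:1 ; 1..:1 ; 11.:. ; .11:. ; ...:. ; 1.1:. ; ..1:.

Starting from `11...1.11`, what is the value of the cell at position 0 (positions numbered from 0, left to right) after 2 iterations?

..1..1...
..11.11..
position 0 holds .

.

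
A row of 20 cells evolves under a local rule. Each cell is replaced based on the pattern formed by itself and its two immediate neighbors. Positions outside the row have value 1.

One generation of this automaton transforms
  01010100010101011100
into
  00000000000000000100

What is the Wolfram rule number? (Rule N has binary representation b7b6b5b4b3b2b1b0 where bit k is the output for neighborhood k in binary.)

64

position 16: 111 → 0  (bit 7 = 0)
position 17: 110 → 1  (bit 6 = 1)
position 0: 101 → 0  (bit 5 = 0)
position 6: 100 → 0  (bit 4 = 0)
position 15: 011 → 0  (bit 3 = 0)
position 1: 010 → 0  (bit 2 = 0)
position 8: 001 → 0  (bit 1 = 0)
position 7: 000 → 0  (bit 0 = 0)
bits b7..b0 = 01000000 = 64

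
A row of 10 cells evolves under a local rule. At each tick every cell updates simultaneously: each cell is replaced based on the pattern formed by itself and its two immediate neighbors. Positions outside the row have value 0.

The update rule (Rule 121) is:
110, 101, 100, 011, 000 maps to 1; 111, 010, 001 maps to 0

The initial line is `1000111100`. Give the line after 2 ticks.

0111010101

tick 1: 0110100111
tick 2: 0111010101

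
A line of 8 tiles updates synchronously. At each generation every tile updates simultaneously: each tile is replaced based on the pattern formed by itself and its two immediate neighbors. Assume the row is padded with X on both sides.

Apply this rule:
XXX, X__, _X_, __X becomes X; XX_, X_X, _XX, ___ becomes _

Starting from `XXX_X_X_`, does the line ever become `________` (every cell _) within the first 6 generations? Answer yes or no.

no

XX__X_X_
X_XXX_X_
___X__X_
X_XXXXX_
___XXX__
X_X_X_XX
generation 6 is X_X_X_XX, still not uniform _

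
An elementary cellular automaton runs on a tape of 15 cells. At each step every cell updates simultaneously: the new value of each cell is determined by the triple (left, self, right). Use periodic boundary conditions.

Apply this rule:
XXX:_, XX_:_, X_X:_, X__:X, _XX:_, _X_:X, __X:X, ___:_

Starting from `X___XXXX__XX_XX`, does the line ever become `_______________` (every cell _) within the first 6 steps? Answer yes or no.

no

step 1: _X_X____XX_____
step 2: XX_XX__X__X____
step 3: _____XXXXXXX__X
step 4: X___X_______XXX
step 5: _X_XXX_____X___
step 6: XX____X___XXX__
step 6 is XX____X___XXX__, still not uniform _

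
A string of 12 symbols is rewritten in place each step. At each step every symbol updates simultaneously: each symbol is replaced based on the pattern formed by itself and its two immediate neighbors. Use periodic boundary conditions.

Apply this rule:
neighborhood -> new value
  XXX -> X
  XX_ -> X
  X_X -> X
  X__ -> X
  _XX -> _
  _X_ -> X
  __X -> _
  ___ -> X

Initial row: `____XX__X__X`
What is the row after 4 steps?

XXX__XX_XX_X
XXXX__XX_XX_
_XXXX__XX_XX
X_XXXX__XX_X

X_XXXX__XX_X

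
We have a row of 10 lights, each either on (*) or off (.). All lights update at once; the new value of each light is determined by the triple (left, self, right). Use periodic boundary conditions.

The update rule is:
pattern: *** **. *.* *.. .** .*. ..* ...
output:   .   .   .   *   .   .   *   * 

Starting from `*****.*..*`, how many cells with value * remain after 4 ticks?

8

.......**.
*******..*
.......**.  (repeats tick 1; period 2)
tick 4: *******..*
count of *: 8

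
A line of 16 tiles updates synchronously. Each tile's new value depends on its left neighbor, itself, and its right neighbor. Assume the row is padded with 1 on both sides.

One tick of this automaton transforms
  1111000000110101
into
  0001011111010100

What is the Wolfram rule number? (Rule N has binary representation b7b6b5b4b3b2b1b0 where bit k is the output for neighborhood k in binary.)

71

position 0: 111 → 0  (bit 7 = 0)
position 3: 110 → 1  (bit 6 = 1)
position 12: 101 → 0  (bit 5 = 0)
position 4: 100 → 0  (bit 4 = 0)
position 10: 011 → 0  (bit 3 = 0)
position 13: 010 → 1  (bit 2 = 1)
position 9: 001 → 1  (bit 1 = 1)
position 5: 000 → 1  (bit 0 = 1)
bits b7..b0 = 01000111 = 71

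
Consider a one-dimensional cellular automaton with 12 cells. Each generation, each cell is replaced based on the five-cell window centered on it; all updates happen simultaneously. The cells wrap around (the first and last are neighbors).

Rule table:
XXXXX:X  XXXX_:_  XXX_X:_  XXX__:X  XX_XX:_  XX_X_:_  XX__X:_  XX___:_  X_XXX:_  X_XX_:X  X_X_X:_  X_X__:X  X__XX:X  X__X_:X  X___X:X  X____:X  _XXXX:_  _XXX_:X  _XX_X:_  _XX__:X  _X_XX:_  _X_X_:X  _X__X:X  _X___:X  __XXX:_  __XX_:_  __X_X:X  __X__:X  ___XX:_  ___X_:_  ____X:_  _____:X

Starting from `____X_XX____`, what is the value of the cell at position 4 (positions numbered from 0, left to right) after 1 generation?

X

generation 1: XX__X_XX_XXX
position 4 holds X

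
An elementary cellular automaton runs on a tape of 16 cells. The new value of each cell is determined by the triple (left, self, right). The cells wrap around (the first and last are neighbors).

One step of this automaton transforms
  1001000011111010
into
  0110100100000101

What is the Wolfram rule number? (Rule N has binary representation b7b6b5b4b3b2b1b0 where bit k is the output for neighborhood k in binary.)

position 9: 111 → 0  (bit 7 = 0)
position 12: 110 → 0  (bit 6 = 0)
position 13: 101 → 1  (bit 5 = 1)
position 1: 100 → 1  (bit 4 = 1)
position 8: 011 → 0  (bit 3 = 0)
position 0: 010 → 0  (bit 2 = 0)
position 2: 001 → 1  (bit 1 = 1)
position 5: 000 → 0  (bit 0 = 0)
bits b7..b0 = 00110010 = 50

50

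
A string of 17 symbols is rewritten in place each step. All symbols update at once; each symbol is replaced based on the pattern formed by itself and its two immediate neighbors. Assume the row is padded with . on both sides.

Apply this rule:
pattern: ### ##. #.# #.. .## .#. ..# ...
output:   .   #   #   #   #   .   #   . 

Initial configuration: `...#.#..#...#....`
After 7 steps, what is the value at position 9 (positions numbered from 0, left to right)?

#

..#.#.##.#.#.#...
.#.#.####.#.#.#..
#.#.##..##.#.#.#.
.#.########.#.#.#
#.##......##.#.#.
.####....####.#.#
##..##..##..##.#.
position 9 holds #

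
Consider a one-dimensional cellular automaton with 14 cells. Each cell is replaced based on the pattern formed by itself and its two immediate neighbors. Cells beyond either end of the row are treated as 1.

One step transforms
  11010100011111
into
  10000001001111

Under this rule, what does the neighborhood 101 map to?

At position 2 the neighborhood is 101; the next row has 0 there.

0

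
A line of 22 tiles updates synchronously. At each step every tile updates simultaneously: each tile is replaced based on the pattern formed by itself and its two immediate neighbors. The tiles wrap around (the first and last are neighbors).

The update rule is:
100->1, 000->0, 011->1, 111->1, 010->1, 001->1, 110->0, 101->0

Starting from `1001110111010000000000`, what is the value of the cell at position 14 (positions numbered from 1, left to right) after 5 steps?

0

1111100110011000000001
1111011101110100000011
1110011001100110000111
1101110111011101001111
1001100110011001111111
position 14 holds 0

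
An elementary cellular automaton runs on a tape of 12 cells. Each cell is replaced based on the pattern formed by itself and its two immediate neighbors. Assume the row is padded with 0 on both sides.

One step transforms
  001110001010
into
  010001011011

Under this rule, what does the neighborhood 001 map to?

At position 1 the neighborhood is 001; the next row has 1 there.

1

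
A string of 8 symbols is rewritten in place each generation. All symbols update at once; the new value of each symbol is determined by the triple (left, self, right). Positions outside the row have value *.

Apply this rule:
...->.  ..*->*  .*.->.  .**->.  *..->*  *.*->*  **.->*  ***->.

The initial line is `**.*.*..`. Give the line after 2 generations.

.**.*.**
*.**.*..

*.**.*..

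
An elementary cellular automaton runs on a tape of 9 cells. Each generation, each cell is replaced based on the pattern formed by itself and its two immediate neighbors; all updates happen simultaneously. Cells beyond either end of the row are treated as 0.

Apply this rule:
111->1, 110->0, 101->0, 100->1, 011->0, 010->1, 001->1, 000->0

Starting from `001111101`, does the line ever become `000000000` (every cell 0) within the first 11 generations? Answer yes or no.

010111001
110010111
001110010
010101111
110100110
000111001
001010111
011010010
100011111
110101110
000100101
generation 11 is 000100101, still not uniform 0

no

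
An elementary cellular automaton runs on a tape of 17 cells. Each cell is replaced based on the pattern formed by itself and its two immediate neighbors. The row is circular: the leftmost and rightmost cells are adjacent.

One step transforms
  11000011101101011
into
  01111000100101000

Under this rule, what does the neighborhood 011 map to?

0

At position 6 the neighborhood is 011; the next row has 0 there.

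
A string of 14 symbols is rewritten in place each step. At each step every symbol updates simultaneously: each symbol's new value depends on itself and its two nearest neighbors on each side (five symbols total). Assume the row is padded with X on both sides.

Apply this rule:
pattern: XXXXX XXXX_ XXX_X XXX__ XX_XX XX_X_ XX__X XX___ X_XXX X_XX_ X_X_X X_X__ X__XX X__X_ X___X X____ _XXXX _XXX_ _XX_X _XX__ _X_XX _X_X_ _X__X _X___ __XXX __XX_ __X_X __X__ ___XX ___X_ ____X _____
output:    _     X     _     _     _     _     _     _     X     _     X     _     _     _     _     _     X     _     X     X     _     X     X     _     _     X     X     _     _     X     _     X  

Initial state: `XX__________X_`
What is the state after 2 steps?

_____X__X___X_

step 1: X___XXXXXX_XX_
step 2: _____X__X___X_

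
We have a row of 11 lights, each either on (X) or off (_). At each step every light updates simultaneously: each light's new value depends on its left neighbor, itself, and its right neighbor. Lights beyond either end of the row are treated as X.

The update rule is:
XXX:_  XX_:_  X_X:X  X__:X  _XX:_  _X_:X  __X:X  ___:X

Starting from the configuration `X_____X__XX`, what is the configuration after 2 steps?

step 1: _XXXXXXXX__
step 2: X________XX

X________XX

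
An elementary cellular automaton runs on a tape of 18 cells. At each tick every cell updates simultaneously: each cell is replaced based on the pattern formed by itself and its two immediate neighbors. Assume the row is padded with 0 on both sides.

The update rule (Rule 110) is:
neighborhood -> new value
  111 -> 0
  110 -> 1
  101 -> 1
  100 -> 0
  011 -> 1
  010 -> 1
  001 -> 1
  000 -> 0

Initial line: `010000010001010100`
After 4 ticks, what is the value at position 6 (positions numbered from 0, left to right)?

1

110000110011111100
110001110110000100
110011011110001100
110111110010011100
position 6 holds 1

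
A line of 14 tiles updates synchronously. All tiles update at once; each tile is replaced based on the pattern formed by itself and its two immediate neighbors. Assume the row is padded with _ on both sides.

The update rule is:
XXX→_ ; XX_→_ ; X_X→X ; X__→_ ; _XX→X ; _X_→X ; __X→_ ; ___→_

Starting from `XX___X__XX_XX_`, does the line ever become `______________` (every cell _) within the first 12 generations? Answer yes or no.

no

generation 1: X____X__X_XX__
generation 2: X____X__XXX___
generation 3: X____X__X_____
generation 4: X____X__X_____  (fixed point — unchanged through generation 12)
generation 12 is X____X__X_____, still not uniform _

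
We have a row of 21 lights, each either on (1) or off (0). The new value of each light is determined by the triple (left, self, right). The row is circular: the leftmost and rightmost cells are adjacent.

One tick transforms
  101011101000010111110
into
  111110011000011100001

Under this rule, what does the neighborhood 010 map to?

At position 0 the neighborhood is 010; the next row has 1 there.

1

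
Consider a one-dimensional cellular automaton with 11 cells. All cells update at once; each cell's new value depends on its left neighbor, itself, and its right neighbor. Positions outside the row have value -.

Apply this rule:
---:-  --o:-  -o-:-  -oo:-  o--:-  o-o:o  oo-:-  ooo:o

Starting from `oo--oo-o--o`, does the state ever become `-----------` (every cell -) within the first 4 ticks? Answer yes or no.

yes

------o----
-----------
all cells are - at tick 2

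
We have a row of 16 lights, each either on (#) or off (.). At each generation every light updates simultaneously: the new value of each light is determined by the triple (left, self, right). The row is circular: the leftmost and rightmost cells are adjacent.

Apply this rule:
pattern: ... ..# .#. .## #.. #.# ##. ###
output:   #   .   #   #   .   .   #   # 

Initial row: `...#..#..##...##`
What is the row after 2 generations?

.#.#..#..##.#.##
.#.#..#..##.#.##

.#.#..#..##.#.##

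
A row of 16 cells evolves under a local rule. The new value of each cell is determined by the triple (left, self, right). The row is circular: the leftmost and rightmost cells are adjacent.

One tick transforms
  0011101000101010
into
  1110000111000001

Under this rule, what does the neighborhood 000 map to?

1

At position 0 the neighborhood is 000; the next row has 1 there.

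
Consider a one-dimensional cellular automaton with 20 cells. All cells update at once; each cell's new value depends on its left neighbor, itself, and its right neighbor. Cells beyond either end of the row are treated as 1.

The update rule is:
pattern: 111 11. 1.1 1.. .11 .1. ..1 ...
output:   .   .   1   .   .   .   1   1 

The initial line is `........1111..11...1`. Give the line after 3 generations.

.1111111.....1...11.
1........1111..11..1
..1111111.....1...1.

..1111111.....1...1.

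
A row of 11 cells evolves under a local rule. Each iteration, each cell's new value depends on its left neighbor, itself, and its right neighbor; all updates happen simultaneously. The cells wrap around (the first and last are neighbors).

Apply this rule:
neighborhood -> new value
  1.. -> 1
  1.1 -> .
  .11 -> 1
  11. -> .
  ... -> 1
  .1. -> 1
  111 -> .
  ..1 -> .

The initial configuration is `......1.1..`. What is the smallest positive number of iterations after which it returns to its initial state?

2

11111.1.111
......1.1..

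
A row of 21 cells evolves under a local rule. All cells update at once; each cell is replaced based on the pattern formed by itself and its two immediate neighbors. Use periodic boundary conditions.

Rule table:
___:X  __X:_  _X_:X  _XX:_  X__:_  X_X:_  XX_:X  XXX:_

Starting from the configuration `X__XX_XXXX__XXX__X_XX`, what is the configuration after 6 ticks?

X___X____X____X__X___
X_X_X_XX_X_XX_X__X_X_
X_X_X__X_X__X_X__X_X_
X_X_X__X_X__X_X__X_X_  (fixed point — unchanged through tick 6)

X_X_X__X_X__X_X__X_X_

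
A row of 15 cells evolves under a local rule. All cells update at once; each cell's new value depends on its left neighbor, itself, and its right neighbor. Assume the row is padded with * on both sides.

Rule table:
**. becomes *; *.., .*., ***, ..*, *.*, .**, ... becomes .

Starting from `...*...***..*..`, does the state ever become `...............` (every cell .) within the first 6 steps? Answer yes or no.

yes

.........*.....
...............
all cells are . at step 2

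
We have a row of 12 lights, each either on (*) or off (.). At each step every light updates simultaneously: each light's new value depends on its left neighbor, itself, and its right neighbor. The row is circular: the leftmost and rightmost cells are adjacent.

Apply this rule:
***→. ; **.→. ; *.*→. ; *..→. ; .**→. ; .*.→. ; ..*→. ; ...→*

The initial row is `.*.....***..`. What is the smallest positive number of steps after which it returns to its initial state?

2

...***.....*
.*.....***..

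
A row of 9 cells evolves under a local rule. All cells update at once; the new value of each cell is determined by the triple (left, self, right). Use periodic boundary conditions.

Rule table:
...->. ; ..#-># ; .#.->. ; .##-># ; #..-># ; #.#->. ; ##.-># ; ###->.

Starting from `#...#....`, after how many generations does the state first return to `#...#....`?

7

generation 1: .#.#.#..#
generation 2: ......##.
generation 3: .....####
generation 4: #...##..#
generation 5: ##.######
generation 6: .#.#.....
generation 7: #...#....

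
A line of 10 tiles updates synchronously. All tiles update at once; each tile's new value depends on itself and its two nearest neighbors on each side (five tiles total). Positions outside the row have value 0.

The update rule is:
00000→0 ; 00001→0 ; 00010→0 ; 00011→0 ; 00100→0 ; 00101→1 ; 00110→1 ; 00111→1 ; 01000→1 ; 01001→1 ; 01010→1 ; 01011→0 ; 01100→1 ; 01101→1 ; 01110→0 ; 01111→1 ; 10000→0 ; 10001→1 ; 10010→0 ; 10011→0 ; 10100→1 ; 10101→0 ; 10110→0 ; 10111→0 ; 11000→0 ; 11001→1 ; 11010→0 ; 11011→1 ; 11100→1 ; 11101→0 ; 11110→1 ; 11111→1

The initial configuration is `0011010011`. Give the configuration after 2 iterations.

iteration 1: 0011011011
iteration 2: 0011101101

0011101101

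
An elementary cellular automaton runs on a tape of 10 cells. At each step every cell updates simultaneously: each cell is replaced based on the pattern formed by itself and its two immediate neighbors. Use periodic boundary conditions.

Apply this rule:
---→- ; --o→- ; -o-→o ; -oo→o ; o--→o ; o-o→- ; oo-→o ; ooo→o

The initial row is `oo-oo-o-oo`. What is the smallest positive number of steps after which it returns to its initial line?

1

oo-oo-o-oo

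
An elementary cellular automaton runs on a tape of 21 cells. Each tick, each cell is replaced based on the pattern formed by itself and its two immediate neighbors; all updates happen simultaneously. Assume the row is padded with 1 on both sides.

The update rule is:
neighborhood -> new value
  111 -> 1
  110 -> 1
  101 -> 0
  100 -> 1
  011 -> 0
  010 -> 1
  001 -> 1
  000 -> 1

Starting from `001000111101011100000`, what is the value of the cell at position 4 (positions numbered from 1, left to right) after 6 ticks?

1

111111011101001111111
111111001101110111111
111111110100110011111
111111110111011101111
111111110011001100111
111111111101110111011
position 4 holds 1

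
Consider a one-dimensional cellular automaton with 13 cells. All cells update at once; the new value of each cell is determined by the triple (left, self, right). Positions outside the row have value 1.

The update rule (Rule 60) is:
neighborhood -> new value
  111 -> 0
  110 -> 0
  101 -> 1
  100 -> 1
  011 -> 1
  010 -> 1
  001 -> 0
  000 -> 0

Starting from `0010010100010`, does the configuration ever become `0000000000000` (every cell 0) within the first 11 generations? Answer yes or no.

1011011110011
0110110001010
1101101001111
0011011101000
1010110011100
0111101010010
1100011111011
0010010000110
1011011000101
0110110100111
1101101110100
generation 11 is 1101101110100, still not uniform 0

no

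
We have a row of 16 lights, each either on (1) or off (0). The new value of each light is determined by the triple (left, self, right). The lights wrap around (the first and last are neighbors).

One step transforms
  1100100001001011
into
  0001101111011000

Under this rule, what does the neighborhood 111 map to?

0

At position 0 the neighborhood is 111; the next row has 0 there.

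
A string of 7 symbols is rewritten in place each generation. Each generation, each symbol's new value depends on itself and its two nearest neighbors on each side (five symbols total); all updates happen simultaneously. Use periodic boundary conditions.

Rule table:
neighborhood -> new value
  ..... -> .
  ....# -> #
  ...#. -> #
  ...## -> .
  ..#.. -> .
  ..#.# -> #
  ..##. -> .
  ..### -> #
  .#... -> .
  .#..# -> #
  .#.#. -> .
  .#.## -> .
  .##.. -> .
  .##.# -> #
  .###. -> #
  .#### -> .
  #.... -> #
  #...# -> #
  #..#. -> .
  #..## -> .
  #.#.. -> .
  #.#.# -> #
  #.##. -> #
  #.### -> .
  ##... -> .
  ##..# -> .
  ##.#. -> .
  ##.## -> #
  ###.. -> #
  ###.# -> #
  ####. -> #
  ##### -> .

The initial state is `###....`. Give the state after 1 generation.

###.##.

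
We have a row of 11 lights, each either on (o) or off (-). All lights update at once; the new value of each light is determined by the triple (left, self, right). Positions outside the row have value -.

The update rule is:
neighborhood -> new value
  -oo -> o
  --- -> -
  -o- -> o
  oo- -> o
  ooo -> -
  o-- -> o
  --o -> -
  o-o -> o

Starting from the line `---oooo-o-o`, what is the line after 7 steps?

---o--ooooo
---oo-o---o
---ooooo--o
---o---oo-o
---oo--oooo
---ooo-o--o
---o-oooo-o

---o-oooo-o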